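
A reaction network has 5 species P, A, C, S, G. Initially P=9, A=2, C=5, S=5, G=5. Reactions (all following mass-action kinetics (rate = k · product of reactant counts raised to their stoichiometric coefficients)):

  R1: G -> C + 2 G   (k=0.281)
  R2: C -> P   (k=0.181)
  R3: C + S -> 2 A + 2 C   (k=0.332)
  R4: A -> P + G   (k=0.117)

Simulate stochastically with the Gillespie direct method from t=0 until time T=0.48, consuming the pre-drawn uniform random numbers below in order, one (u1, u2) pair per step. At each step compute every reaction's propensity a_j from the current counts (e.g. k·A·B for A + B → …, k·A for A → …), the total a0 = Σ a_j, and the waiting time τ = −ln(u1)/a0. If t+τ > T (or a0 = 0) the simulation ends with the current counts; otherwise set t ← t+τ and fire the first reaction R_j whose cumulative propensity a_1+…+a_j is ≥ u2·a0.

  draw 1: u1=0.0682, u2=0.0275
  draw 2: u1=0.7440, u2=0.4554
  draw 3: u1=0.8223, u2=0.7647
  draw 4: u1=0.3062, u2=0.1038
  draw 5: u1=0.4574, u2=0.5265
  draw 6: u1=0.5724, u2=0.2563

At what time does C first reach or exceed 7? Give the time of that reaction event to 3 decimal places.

Threshold first reached at t = 0.270

t=0.000: P=9 A=2 C=5 S=5 G=5
Draw 1: a1=1.405, a2=0.905, a3=8.300, a4=0.234, a0=10.844; τ=−ln(0.0682)/10.844=0.248 → t=0.248; u2·a0=0.0275·10.844=0.298 ≤ a1=1.405 → R1 fires; P=9 A=2 C=6 S=5 G=6
Draw 2: a1=1.686, a2=1.086, a3=9.960, a4=0.234, a0=12.966; τ=−ln(0.7440)/12.966=0.023 → t=0.270; u2·a0=0.4554·12.966=5.905; a1+a2=2.772 < 5.905 ≤ a1+…+a3=12.732 → R3 fires; P=9 A=4 C=7 S=4 G=6
Draw 3: a1=1.686, a2=1.267, a3=9.296, a4=0.468, a0=12.717; τ=−ln(0.8223)/12.717=0.015 → t=0.286; u2·a0=0.7647·12.717=9.725; a1+a2=2.953 < 9.725 ≤ a1+…+a3=12.249 → R3 fires; P=9 A=6 C=8 S=3 G=6
Draw 4: a1=1.686, a2=1.448, a3=7.968, a4=0.702, a0=11.804; τ=−ln(0.3062)/11.804=0.100 → t=0.386; u2·a0=0.1038·11.804=1.225 ≤ a1=1.686 → R1 fires; P=9 A=6 C=9 S=3 G=7
Draw 5: a1=1.967, a2=1.629, a3=8.964, a4=0.702, a0=13.262; τ=−ln(0.4574)/13.262=0.059 → t=0.445; u2·a0=0.5265·13.262=6.982; a1+a2=3.596 < 6.982 ≤ a1+…+a3=12.560 → R3 fires; P=9 A=8 C=10 S=2 G=7
Draw 6: a1=1.967, a2=1.810, a3=6.640, a4=0.936, a0=11.353; τ=−ln(0.5724)/11.353=0.049 → t=0.494 > T=0.48: stop.
C first becomes ≥ 7 when it reaches 7 at the event at t=0.270.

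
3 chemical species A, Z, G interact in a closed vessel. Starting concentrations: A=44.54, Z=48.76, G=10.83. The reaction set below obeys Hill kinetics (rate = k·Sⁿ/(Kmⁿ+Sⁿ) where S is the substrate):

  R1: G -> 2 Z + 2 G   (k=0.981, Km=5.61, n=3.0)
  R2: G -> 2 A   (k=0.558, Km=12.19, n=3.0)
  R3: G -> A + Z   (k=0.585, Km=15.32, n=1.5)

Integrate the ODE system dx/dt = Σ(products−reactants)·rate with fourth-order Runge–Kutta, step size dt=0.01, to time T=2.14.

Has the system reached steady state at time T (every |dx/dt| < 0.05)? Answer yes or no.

RK4 with dt=0.01: 214 steps to T=2.14. Trajectory (selected grid times):
t=0.00: A=44.54 Z=48.76 G=10.83
t=0.24: A=44.70 Z=49.23 G=10.93
t=0.48: A=44.87 Z=49.70 G=11.03
t=0.71: A=45.03 Z=50.15 G=11.12
t=0.95: A=45.20 Z=50.62 G=11.22
t=1.19: A=45.37 Z=51.09 G=11.31
t=1.43: A=45.55 Z=51.57 G=11.41
t=1.66: A=45.72 Z=52.02 G=11.50
t=1.90: A=45.90 Z=52.50 G=11.59
t=2.14: A=46.08 Z=52.98 G=11.69
Rates at T: R1=0.8833, R2=0.2614, R3=0.2339
dx/dt at T (Σ net stoichiometry × rate): A=+0.7567, Z=+2.0006, G=+0.3880
Largest |dx/dt| is |+2.0006| (Z) ≥ 0.05 → not steady.

Steady state at T: no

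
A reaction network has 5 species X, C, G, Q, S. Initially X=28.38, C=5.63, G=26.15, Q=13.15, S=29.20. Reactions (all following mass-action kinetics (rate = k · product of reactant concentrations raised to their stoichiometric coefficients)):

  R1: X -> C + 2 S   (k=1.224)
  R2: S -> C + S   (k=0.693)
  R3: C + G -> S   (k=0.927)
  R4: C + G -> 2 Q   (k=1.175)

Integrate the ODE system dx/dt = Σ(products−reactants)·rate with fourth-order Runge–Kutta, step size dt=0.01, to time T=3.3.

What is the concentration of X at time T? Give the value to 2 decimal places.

RK4 with dt=0.01: 330 steps to T=3.3. Trajectory (selected grid times):
t=0.00: X=28.38 C=5.63 G=26.15 Q=13.15 S=29.20
t=0.37: X=18.04 C=5.05 G=3.33 Q=38.66 S=59.94
t=0.73: X=11.61 C=25.12 G=0.00 Q=42.39 S=74.27
t=1.10: X=7.38 C=49.56 G=0.00 Q=42.39 S=82.72
t=1.47: X=4.69 C=74.20 G=0.00 Q=42.39 S=88.10
t=1.83: X=3.02 C=98.30 G=0.00 Q=42.39 S=91.45
t=2.20: X=1.92 C=123.16 G=0.00 Q=42.39 S=93.65
t=2.57: X=1.22 C=148.06 G=0.00 Q=42.39 S=95.05
t=2.93: X=0.79 C=172.33 G=0.00 Q=42.39 S=95.92
t=3.30: X=0.50 C=197.29 G=0.00 Q=42.39 S=96.49
Read off X at T=3.3: 0.50

X at T = 0.50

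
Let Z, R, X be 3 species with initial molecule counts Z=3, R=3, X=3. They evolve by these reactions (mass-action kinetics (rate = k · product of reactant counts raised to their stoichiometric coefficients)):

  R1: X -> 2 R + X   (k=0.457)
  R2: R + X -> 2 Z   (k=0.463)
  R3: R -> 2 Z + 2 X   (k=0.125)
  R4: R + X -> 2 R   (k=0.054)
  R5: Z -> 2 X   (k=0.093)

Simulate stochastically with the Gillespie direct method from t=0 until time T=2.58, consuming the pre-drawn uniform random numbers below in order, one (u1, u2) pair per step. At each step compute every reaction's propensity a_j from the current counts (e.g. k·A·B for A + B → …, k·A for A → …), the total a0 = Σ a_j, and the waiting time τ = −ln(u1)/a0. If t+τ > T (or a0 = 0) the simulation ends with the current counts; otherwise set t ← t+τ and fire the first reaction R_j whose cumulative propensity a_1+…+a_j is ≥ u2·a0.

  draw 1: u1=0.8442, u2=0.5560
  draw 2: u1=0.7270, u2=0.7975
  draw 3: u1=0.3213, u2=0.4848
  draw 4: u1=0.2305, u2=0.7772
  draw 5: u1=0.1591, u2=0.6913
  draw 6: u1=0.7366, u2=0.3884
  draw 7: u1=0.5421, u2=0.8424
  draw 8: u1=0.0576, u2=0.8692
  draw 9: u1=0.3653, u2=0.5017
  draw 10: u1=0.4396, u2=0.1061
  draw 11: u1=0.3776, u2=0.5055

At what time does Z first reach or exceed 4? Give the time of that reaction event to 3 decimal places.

t=0.000: Z=3 R=3 X=3
Draw 1: a1=1.371, a2=4.167, a3=0.375, a4=0.486, a5=0.279, a0=6.678; τ=−ln(0.8442)/6.678=0.025 → t=0.025; u2·a0=0.5560·6.678=3.713; a1=1.371 < 3.713 ≤ a1+a2=5.538 → R2 fires; Z=5 R=2 X=2
Draw 2: a1=0.914, a2=1.852, a3=0.250, a4=0.216, a5=0.465, a0=3.697; τ=−ln(0.7270)/3.697=0.086 → t=0.112; u2·a0=0.7975·3.697=2.948; a1+a2=2.766 < 2.948 ≤ a1+…+a3=3.016 → R3 fires; Z=7 R=1 X=4
Draw 3: a1=1.828, a2=1.852, a3=0.125, a4=0.216, a5=0.651, a0=4.672; τ=−ln(0.3213)/4.672=0.243 → t=0.355; u2·a0=0.4848·4.672=2.265; a1=1.828 < 2.265 ≤ a1+a2=3.680 → R2 fires; Z=9 R=0 X=3
Draw 4: a1=1.371, a2=0.000, a3=0.000, a4=0.000, a5=0.837, a0=2.208; τ=−ln(0.2305)/2.208=0.665 → t=1.019; u2·a0=0.7772·2.208=1.716; a1+…+a4=1.371 < 1.716 ≤ a1+…+a5=2.208 → R5 fires; Z=8 R=0 X=5
Draw 5: a1=2.285, a2=0.000, a3=0.000, a4=0.000, a5=0.744, a0=3.029; τ=−ln(0.1591)/3.029=0.607 → t=1.626; u2·a0=0.6913·3.029=2.094 ≤ a1=2.285 → R1 fires; Z=8 R=2 X=5
Draw 6: a1=2.285, a2=4.630, a3=0.250, a4=0.540, a5=0.744, a0=8.449; τ=−ln(0.7366)/8.449=0.036 → t=1.662; u2·a0=0.3884·8.449=3.282; a1=2.285 < 3.282 ≤ a1+a2=6.915 → R2 fires; Z=10 R=1 X=4
Draw 7: a1=1.828, a2=1.852, a3=0.125, a4=0.216, a5=0.930, a0=4.951; τ=−ln(0.5421)/4.951=0.124 → t=1.786; u2·a0=0.8424·4.951=4.171; a1+…+a4=4.021 < 4.171 ≤ a1+…+a5=4.951 → R5 fires; Z=9 R=1 X=6
Draw 8: a1=2.742, a2=2.778, a3=0.125, a4=0.324, a5=0.837, a0=6.806; τ=−ln(0.0576)/6.806=0.419 → t=2.205; u2·a0=0.8692·6.806=5.916; a1+…+a3=5.645 < 5.916 ≤ a1+…+a4=5.969 → R4 fires; Z=9 R=2 X=5
Draw 9: a1=2.285, a2=4.630, a3=0.250, a4=0.540, a5=0.837, a0=8.542; τ=−ln(0.3653)/8.542=0.118 → t=2.323; u2·a0=0.5017·8.542=4.286; a1=2.285 < 4.286 ≤ a1+a2=6.915 → R2 fires; Z=11 R=1 X=4
Draw 10: a1=1.828, a2=1.852, a3=0.125, a4=0.216, a5=1.023, a0=5.044; τ=−ln(0.4396)/5.044=0.163 → t=2.486; u2·a0=0.1061·5.044=0.535 ≤ a1=1.828 → R1 fires; Z=11 R=3 X=4
Draw 11: a1=1.828, a2=5.556, a3=0.375, a4=0.648, a5=1.023, a0=9.430; τ=−ln(0.3776)/9.430=0.103 → t=2.589 > T=2.58: stop.
Z first becomes ≥ 4 when it reaches 5 at the event at t=0.025.

Threshold first reached at t = 0.025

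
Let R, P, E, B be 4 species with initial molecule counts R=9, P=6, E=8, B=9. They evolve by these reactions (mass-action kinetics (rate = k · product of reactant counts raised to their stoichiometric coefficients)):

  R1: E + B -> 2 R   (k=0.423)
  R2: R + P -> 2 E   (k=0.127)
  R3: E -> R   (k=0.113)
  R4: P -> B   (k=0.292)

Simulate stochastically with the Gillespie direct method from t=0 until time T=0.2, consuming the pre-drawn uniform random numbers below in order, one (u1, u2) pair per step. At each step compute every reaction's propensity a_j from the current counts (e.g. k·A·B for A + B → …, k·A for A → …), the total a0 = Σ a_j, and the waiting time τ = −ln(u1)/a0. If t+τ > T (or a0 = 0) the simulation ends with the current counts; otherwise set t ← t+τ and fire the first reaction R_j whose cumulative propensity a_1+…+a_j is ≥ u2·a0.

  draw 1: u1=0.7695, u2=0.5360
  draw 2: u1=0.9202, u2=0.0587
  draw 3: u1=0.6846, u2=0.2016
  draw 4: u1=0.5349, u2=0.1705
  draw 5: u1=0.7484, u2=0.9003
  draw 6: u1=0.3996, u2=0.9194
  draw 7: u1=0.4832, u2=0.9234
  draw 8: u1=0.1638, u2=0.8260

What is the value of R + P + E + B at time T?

Value at T = 32

Check how each reaction changes W = R + P + E + B (weight of products minus weight of reactants):
R1: E + B -> 2 R: (1·2) − (1·1 + 1·1) = 2 − 2 = 0
R2: R + P -> 2 E: (1·2) − (1·1 + 1·1) = 2 − 2 = 0
R3: E -> R: (1·1) − (1·1) = 1 − 1 = 0
R4: P -> B: (1·1) − (1·1) = 1 − 1 = 0
Every reaction leaves W unchanged, so W is conserved and no simulation is needed: W(T) = W(0) = 9 + 6 + 8 + 9 = 32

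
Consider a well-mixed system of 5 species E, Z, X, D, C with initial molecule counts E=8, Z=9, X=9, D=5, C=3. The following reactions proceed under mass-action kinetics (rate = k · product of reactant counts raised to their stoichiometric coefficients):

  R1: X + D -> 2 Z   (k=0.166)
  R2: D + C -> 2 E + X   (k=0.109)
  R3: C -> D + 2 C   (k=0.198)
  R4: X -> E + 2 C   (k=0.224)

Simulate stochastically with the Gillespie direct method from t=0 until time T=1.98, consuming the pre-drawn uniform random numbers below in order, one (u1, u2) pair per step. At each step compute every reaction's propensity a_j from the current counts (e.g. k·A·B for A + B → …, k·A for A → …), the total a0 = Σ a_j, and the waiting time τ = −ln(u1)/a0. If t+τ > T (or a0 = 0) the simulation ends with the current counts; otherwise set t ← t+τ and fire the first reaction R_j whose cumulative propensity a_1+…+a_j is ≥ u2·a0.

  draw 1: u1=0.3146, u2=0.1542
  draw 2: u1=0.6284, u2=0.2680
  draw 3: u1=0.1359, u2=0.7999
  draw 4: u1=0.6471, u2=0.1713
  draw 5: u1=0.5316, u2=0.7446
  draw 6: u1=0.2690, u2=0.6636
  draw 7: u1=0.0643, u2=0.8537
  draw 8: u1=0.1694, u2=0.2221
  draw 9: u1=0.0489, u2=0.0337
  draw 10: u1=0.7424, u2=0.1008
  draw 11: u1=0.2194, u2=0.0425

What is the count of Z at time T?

Z at T = 21

t=0.000: E=8 Z=9 X=9 D=5 C=3
Draw 1: a1=7.470, a2=1.635, a3=0.594, a4=2.016, a0=11.715; τ=−ln(0.3146)/11.715=0.099 → t=0.099; u2·a0=0.1542·11.715=1.806 ≤ a1=7.470 → R1 fires; E=8 Z=11 X=8 D=4 C=3
Draw 2: a1=5.312, a2=1.308, a3=0.594, a4=1.792, a0=9.006; τ=−ln(0.6284)/9.006=0.052 → t=0.150; u2·a0=0.2680·9.006=2.414 ≤ a1=5.312 → R1 fires; E=8 Z=13 X=7 D=3 C=3
Draw 3: a1=3.486, a2=0.981, a3=0.594, a4=1.568, a0=6.629; τ=−ln(0.1359)/6.629=0.301 → t=0.451; u2·a0=0.7999·6.629=5.303; a1+…+a3=5.061 < 5.303 ≤ a1+…+a4=6.629 → R4 fires; E=9 Z=13 X=6 D=3 C=5
Draw 4: a1=2.988, a2=1.635, a3=0.990, a4=1.344, a0=6.957; τ=−ln(0.6471)/6.957=0.063 → t=0.514; u2·a0=0.1713·6.957=1.192 ≤ a1=2.988 → R1 fires; E=9 Z=15 X=5 D=2 C=5
Draw 5: a1=1.660, a2=1.090, a3=0.990, a4=1.120, a0=4.860; τ=−ln(0.5316)/4.860=0.130 → t=0.644; u2·a0=0.7446·4.860=3.619; a1+a2=2.750 < 3.619 ≤ a1+…+a3=3.740 → R3 fires; E=9 Z=15 X=5 D=3 C=6
Draw 6: a1=2.490, a2=1.962, a3=1.188, a4=1.120, a0=6.760; τ=−ln(0.2690)/6.760=0.194 → t=0.838; u2·a0=0.6636·6.760=4.486; a1+a2=4.452 < 4.486 ≤ a1+…+a3=5.640 → R3 fires; E=9 Z=15 X=5 D=4 C=7
Draw 7: a1=3.320, a2=3.052, a3=1.386, a4=1.120, a0=8.878; τ=−ln(0.0643)/8.878=0.309 → t=1.147; u2·a0=0.8537·8.878=7.579; a1+a2=6.372 < 7.579 ≤ a1+…+a3=7.758 → R3 fires; E=9 Z=15 X=5 D=5 C=8
Draw 8: a1=4.150, a2=4.360, a3=1.584, a4=1.120, a0=11.214; τ=−ln(0.1694)/11.214=0.158 → t=1.306; u2·a0=0.2221·11.214=2.491 ≤ a1=4.150 → R1 fires; E=9 Z=17 X=4 D=4 C=8
Draw 9: a1=2.656, a2=3.488, a3=1.584, a4=0.896, a0=8.624; τ=−ln(0.0489)/8.624=0.350 → t=1.656; u2·a0=0.0337·8.624=0.291 ≤ a1=2.656 → R1 fires; E=9 Z=19 X=3 D=3 C=8
Draw 10: a1=1.494, a2=2.616, a3=1.584, a4=0.672, a0=6.366; τ=−ln(0.7424)/6.366=0.047 → t=1.702; u2·a0=0.1008·6.366=0.642 ≤ a1=1.494 → R1 fires; E=9 Z=21 X=2 D=2 C=8
Draw 11: a1=0.664, a2=1.744, a3=1.584, a4=0.448, a0=4.440; τ=−ln(0.2194)/4.440=0.342 → t=2.044 > T=1.98: stop.
Read off Z at T=1.98: 21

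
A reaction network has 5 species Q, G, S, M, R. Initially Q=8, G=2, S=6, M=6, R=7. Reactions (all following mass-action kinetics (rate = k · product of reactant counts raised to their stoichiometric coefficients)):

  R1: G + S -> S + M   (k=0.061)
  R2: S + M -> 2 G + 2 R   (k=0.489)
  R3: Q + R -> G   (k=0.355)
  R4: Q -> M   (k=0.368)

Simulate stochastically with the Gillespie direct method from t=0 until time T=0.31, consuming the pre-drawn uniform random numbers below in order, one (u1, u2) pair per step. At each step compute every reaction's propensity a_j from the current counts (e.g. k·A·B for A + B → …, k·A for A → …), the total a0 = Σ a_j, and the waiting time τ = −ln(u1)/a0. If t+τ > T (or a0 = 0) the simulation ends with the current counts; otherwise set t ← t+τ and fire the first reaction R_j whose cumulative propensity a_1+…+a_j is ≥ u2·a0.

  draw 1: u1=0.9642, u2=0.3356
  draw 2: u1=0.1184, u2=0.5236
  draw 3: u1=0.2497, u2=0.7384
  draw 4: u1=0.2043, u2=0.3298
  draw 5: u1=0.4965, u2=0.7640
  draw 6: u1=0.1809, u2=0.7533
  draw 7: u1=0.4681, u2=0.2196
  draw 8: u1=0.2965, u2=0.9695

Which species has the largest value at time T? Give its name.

Dominant species at T: G

t=0.000: Q=8 G=2 S=6 M=6 R=7
Draw 1: a1=0.732, a2=17.604, a3=19.880, a4=2.944, a0=41.160; τ=−ln(0.9642)/41.160=0.001 → t=0.001; u2·a0=0.3356·41.160=13.813; a1=0.732 < 13.813 ≤ a1+a2=18.336 → R2 fires; Q=8 G=4 S=5 M=5 R=9
Draw 2: a1=1.220, a2=12.225, a3=25.560, a4=2.944, a0=41.949; τ=−ln(0.1184)/41.949=0.051 → t=0.052; u2·a0=0.5236·41.949=21.964; a1+a2=13.445 < 21.964 ≤ a1+…+a3=39.005 → R3 fires; Q=7 G=5 S=5 M=5 R=8
Draw 3: a1=1.525, a2=12.225, a3=19.880, a4=2.576, a0=36.206; τ=−ln(0.2497)/36.206=0.038 → t=0.090; u2·a0=0.7384·36.206=26.735; a1+a2=13.750 < 26.735 ≤ a1+…+a3=33.630 → R3 fires; Q=6 G=6 S=5 M=5 R=7
Draw 4: a1=1.830, a2=12.225, a3=14.910, a4=2.208, a0=31.173; τ=−ln(0.2043)/31.173=0.051 → t=0.141; u2·a0=0.3298·31.173=10.281; a1=1.830 < 10.281 ≤ a1+a2=14.055 → R2 fires; Q=6 G=8 S=4 M=4 R=9
Draw 5: a1=1.952, a2=7.824, a3=19.170, a4=2.208, a0=31.154; τ=−ln(0.4965)/31.154=0.022 → t=0.163; u2·a0=0.7640·31.154=23.802; a1+a2=9.776 < 23.802 ≤ a1+…+a3=28.946 → R3 fires; Q=5 G=9 S=4 M=4 R=8
Draw 6: a1=2.196, a2=7.824, a3=14.200, a4=1.840, a0=26.060; τ=−ln(0.1809)/26.060=0.066 → t=0.229; u2·a0=0.7533·26.060=19.631; a1+a2=10.020 < 19.631 ≤ a1+…+a3=24.220 → R3 fires; Q=4 G=10 S=4 M=4 R=7
Draw 7: a1=2.440, a2=7.824, a3=9.940, a4=1.472, a0=21.676; τ=−ln(0.4681)/21.676=0.035 → t=0.264; u2·a0=0.2196·21.676=4.760; a1=2.440 < 4.760 ≤ a1+a2=10.264 → R2 fires; Q=4 G=12 S=3 M=3 R=9
Draw 8: a1=2.196, a2=4.401, a3=12.780, a4=1.472, a0=20.849; τ=−ln(0.2965)/20.849=0.058 → t=0.322 > T=0.31: stop.
At T=0.31: Q=4 G=12 S=3 M=3 R=9; the largest is G.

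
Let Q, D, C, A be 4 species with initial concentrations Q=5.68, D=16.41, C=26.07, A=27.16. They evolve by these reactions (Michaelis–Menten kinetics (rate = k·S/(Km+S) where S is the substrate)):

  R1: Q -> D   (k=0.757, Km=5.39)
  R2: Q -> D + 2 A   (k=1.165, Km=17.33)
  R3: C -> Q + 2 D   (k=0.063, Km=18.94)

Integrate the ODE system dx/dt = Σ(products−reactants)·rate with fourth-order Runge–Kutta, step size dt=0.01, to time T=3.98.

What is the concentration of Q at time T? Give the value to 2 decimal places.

Q at T = 3.50

RK4 with dt=0.01: 398 steps to T=3.98. Trajectory (selected grid times):
t=0.00: Q=5.68 D=16.41 C=26.07 A=27.16
t=0.44: Q=5.40 D=16.74 C=26.05 A=27.41
t=0.88: Q=5.13 D=17.05 C=26.04 A=27.65
t=1.33: Q=4.87 D=17.37 C=26.02 A=27.88
t=1.77: Q=4.62 D=17.66 C=26.01 A=28.10
t=2.21: Q=4.38 D=17.95 C=25.99 A=28.31
t=2.65: Q=4.15 D=18.23 C=25.97 A=28.52
t=3.10: Q=3.92 D=18.51 C=25.96 A=28.71
t=3.54: Q=3.70 D=18.77 C=25.94 A=28.90
t=3.98: Q=3.50 D=19.03 C=25.92 A=29.08
Read off Q at T=3.98: 3.50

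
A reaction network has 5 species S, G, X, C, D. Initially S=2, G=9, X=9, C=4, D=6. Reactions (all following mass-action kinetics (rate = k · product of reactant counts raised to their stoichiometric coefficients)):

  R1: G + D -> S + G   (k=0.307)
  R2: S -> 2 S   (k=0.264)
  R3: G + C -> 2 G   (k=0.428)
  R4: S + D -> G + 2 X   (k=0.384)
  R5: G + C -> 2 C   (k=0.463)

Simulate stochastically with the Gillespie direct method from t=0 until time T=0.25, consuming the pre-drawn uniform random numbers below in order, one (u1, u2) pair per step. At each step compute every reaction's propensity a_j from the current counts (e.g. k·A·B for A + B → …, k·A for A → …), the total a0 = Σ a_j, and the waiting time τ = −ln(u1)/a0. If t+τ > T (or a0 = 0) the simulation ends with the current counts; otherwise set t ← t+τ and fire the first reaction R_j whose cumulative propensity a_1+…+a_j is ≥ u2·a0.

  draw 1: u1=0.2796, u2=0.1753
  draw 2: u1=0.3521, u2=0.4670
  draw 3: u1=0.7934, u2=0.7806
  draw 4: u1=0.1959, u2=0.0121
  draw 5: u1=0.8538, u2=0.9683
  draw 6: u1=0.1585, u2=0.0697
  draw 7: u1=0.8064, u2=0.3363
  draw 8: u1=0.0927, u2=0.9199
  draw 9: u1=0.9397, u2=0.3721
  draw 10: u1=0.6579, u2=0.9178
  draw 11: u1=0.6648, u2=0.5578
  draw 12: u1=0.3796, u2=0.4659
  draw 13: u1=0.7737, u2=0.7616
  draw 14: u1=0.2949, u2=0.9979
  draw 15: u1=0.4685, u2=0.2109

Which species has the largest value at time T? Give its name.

Dominant species at T: X

t=0.000: S=2 G=9 X=9 C=4 D=6
Draw 1: a1=16.578, a2=0.528, a3=15.408, a4=4.608, a5=16.668, a0=53.790; τ=−ln(0.2796)/53.790=0.024 → t=0.024; u2·a0=0.1753·53.790=9.429 ≤ a1=16.578 → R1 fires; S=3 G=9 X=9 C=4 D=5
Draw 2: a1=13.815, a2=0.792, a3=15.408, a4=5.760, a5=16.668, a0=52.443; τ=−ln(0.3521)/52.443=0.020 → t=0.044; u2·a0=0.4670·52.443=24.491; a1+a2=14.607 < 24.491 ≤ a1+…+a3=30.015 → R3 fires; S=3 G=10 X=9 C=3 D=5
Draw 3: a1=15.350, a2=0.792, a3=12.840, a4=5.760, a5=13.890, a0=48.632; τ=−ln(0.7934)/48.632=0.005 → t=0.048; u2·a0=0.7806·48.632=37.962; a1+…+a4=34.742 < 37.962 ≤ a1+…+a5=48.632 → R5 fires; S=3 G=9 X=9 C=4 D=5
Draw 4: a1=13.815, a2=0.792, a3=15.408, a4=5.760, a5=16.668, a0=52.443; τ=−ln(0.1959)/52.443=0.031 → t=0.079; u2·a0=0.0121·52.443=0.635 ≤ a1=13.815 → R1 fires; S=4 G=9 X=9 C=4 D=4
Draw 5: a1=11.052, a2=1.056, a3=15.408, a4=6.144, a5=16.668, a0=50.328; τ=−ln(0.8538)/50.328=0.003 → t=0.083; u2·a0=0.9683·50.328=48.733; a1+…+a4=33.660 < 48.733 ≤ a1+…+a5=50.328 → R5 fires; S=4 G=8 X=9 C=5 D=4
Draw 6: a1=9.824, a2=1.056, a3=17.120, a4=6.144, a5=18.520, a0=52.664; τ=−ln(0.1585)/52.664=0.035 → t=0.118; u2·a0=0.0697·52.664=3.671 ≤ a1=9.824 → R1 fires; S=5 G=8 X=9 C=5 D=3
Draw 7: a1=7.368, a2=1.320, a3=17.120, a4=5.760, a5=18.520, a0=50.088; τ=−ln(0.8064)/50.088=0.004 → t=0.122; u2·a0=0.3363·50.088=16.845; a1+a2=8.688 < 16.845 ≤ a1+…+a3=25.808 → R3 fires; S=5 G=9 X=9 C=4 D=3
Draw 8: a1=8.289, a2=1.320, a3=15.408, a4=5.760, a5=16.668, a0=47.445; τ=−ln(0.0927)/47.445=0.050 → t=0.172; u2·a0=0.9199·47.445=43.645; a1+…+a4=30.777 < 43.645 ≤ a1+…+a5=47.445 → R5 fires; S=5 G=8 X=9 C=5 D=3
Draw 9: a1=7.368, a2=1.320, a3=17.120, a4=5.760, a5=18.520, a0=50.088; τ=−ln(0.9397)/50.088=0.001 → t=0.173; u2·a0=0.3721·50.088=18.638; a1+a2=8.688 < 18.638 ≤ a1+…+a3=25.808 → R3 fires; S=5 G=9 X=9 C=4 D=3
Draw 10: a1=8.289, a2=1.320, a3=15.408, a4=5.760, a5=16.668, a0=47.445; τ=−ln(0.6579)/47.445=0.009 → t=0.182; u2·a0=0.9178·47.445=43.545; a1+…+a4=30.777 < 43.545 ≤ a1+…+a5=47.445 → R5 fires; S=5 G=8 X=9 C=5 D=3
Draw 11: a1=7.368, a2=1.320, a3=17.120, a4=5.760, a5=18.520, a0=50.088; τ=−ln(0.6648)/50.088=0.008 → t=0.190; u2·a0=0.5578·50.088=27.939; a1+…+a3=25.808 < 27.939 ≤ a1+…+a4=31.568 → R4 fires; S=4 G=9 X=11 C=5 D=2
Draw 12: a1=5.526, a2=1.056, a3=19.260, a4=3.072, a5=20.835, a0=49.749; τ=−ln(0.3796)/49.749=0.019 → t=0.210; u2·a0=0.4659·49.749=23.178; a1+a2=6.582 < 23.178 ≤ a1+…+a3=25.842 → R3 fires; S=4 G=10 X=11 C=4 D=2
Draw 13: a1=6.140, a2=1.056, a3=17.120, a4=3.072, a5=18.520, a0=45.908; τ=−ln(0.7737)/45.908=0.006 → t=0.215; u2·a0=0.7616·45.908=34.964; a1+…+a4=27.388 < 34.964 ≤ a1+…+a5=45.908 → R5 fires; S=4 G=9 X=11 C=5 D=2
Draw 14: a1=5.526, a2=1.056, a3=19.260, a4=3.072, a5=20.835, a0=49.749; τ=−ln(0.2949)/49.749=0.025 → t=0.240; u2·a0=0.9979·49.749=49.645; a1+…+a4=28.914 < 49.645 ≤ a1+…+a5=49.749 → R5 fires; S=4 G=8 X=11 C=6 D=2
Draw 15: a1=4.912, a2=1.056, a3=20.544, a4=3.072, a5=22.224, a0=51.808; τ=−ln(0.4685)/51.808=0.015 → t=0.254 > T=0.25: stop.
At T=0.25: S=4 G=8 X=11 C=6 D=2; the largest is X.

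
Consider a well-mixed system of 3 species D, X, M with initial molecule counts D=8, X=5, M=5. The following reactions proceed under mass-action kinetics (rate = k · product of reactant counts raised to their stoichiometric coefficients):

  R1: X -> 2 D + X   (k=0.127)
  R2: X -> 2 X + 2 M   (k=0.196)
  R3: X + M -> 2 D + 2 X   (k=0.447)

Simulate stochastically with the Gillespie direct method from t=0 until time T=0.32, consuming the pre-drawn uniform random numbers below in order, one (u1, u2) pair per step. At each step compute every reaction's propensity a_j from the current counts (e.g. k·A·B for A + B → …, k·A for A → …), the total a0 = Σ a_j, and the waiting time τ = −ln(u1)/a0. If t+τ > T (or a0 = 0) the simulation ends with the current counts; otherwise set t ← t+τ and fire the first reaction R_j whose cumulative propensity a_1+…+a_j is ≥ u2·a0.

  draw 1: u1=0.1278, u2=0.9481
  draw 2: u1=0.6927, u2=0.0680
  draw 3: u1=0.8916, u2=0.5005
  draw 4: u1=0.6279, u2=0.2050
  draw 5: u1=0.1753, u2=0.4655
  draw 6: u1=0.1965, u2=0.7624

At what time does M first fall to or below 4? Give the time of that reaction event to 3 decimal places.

t=0.000: D=8 X=5 M=5
Draw 1: a1=0.635, a2=0.980, a3=11.175, a0=12.790; τ=−ln(0.1278)/12.790=0.161 → t=0.161; u2·a0=0.9481·12.790=12.126; a1+a2=1.615 < 12.126 ≤ a1+…+a3=12.790 → R3 fires; D=10 X=6 M=4
Draw 2: a1=0.762, a2=1.176, a3=10.728, a0=12.666; τ=−ln(0.6927)/12.666=0.029 → t=0.190; u2·a0=0.0680·12.666=0.861; a1=0.762 < 0.861 ≤ a1+a2=1.938 → R2 fires; D=10 X=7 M=6
Draw 3: a1=0.889, a2=1.372, a3=18.774, a0=21.035; τ=−ln(0.8916)/21.035=0.005 → t=0.195; u2·a0=0.5005·21.035=10.528; a1+a2=2.261 < 10.528 ≤ a1+…+a3=21.035 → R3 fires; D=12 X=8 M=5
Draw 4: a1=1.016, a2=1.568, a3=17.880, a0=20.464; τ=−ln(0.6279)/20.464=0.023 → t=0.218; u2·a0=0.2050·20.464=4.195; a1+a2=2.584 < 4.195 ≤ a1+…+a3=20.464 → R3 fires; D=14 X=9 M=4
Draw 5: a1=1.143, a2=1.764, a3=16.092, a0=18.999; τ=−ln(0.1753)/18.999=0.092 → t=0.310; u2·a0=0.4655·18.999=8.844; a1+a2=2.907 < 8.844 ≤ a1+…+a3=18.999 → R3 fires; D=16 X=10 M=3
Draw 6: a1=1.270, a2=1.960, a3=13.410, a0=16.640; τ=−ln(0.1965)/16.640=0.098 → t=0.407 > T=0.32: stop.
M first becomes ≤ 4 when it reaches 4 at the event at t=0.161.

Threshold first reached at t = 0.161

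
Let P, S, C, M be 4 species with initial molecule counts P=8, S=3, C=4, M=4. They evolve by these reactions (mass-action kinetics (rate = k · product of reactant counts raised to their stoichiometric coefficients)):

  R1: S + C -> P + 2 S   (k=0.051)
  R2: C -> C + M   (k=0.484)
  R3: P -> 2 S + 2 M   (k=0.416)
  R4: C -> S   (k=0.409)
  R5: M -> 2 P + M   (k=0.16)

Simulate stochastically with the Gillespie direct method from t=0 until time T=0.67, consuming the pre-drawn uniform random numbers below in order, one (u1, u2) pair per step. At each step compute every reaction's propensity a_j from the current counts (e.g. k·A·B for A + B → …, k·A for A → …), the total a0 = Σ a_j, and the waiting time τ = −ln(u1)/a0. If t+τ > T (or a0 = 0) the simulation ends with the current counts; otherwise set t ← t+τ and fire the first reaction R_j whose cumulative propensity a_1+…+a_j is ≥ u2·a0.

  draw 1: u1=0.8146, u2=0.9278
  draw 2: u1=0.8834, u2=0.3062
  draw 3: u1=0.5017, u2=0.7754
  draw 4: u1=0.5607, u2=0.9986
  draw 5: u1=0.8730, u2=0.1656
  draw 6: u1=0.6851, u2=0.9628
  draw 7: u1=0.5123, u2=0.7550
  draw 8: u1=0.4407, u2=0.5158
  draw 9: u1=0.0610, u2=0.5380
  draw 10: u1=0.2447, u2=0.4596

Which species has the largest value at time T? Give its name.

t=0.000: P=8 S=3 C=4 M=4
Draw 1: a1=0.612, a2=1.936, a3=3.328, a4=1.636, a5=0.640, a0=8.152; τ=−ln(0.8146)/8.152=0.025 → t=0.025; u2·a0=0.9278·8.152=7.563; a1+…+a4=7.512 < 7.563 ≤ a1+…+a5=8.152 → R5 fires; P=10 S=3 C=4 M=4
Draw 2: a1=0.612, a2=1.936, a3=4.160, a4=1.636, a5=0.640, a0=8.984; τ=−ln(0.8834)/8.984=0.014 → t=0.039; u2·a0=0.3062·8.984=2.751; a1+a2=2.548 < 2.751 ≤ a1+…+a3=6.708 → R3 fires; P=9 S=5 C=4 M=6
Draw 3: a1=1.020, a2=1.936, a3=3.744, a4=1.636, a5=0.960, a0=9.296; τ=−ln(0.5017)/9.296=0.074 → t=0.113; u2·a0=0.7754·9.296=7.208; a1+…+a3=6.700 < 7.208 ≤ a1+…+a4=8.336 → R4 fires; P=9 S=6 C=3 M=6
Draw 4: a1=0.918, a2=1.452, a3=3.744, a4=1.227, a5=0.960, a0=8.301; τ=−ln(0.5607)/8.301=0.070 → t=0.183; u2·a0=0.9986·8.301=8.289; a1+…+a4=7.341 < 8.289 ≤ a1+…+a5=8.301 → R5 fires; P=11 S=6 C=3 M=6
Draw 5: a1=0.918, a2=1.452, a3=4.576, a4=1.227, a5=0.960, a0=9.133; τ=−ln(0.8730)/9.133=0.015 → t=0.198; u2·a0=0.1656·9.133=1.512; a1=0.918 < 1.512 ≤ a1+a2=2.370 → R2 fires; P=11 S=6 C=3 M=7
Draw 6: a1=0.918, a2=1.452, a3=4.576, a4=1.227, a5=1.120, a0=9.293; τ=−ln(0.6851)/9.293=0.041 → t=0.238; u2·a0=0.9628·9.293=8.947; a1+…+a4=8.173 < 8.947 ≤ a1+…+a5=9.293 → R5 fires; P=13 S=6 C=3 M=7
Draw 7: a1=0.918, a2=1.452, a3=5.408, a4=1.227, a5=1.120, a0=10.125; τ=−ln(0.5123)/10.125=0.066 → t=0.304; u2·a0=0.7550·10.125=7.644; a1+a2=2.370 < 7.644 ≤ a1+…+a3=7.778 → R3 fires; P=12 S=8 C=3 M=9
Draw 8: a1=1.224, a2=1.452, a3=4.992, a4=1.227, a5=1.440, a0=10.335; τ=−ln(0.4407)/10.335=0.079 → t=0.384; u2·a0=0.5158·10.335=5.331; a1+a2=2.676 < 5.331 ≤ a1+…+a3=7.668 → R3 fires; P=11 S=10 C=3 M=11
Draw 9: a1=1.530, a2=1.452, a3=4.576, a4=1.227, a5=1.760, a0=10.545; τ=−ln(0.0610)/10.545=0.265 → t=0.649; u2·a0=0.5380·10.545=5.673; a1+a2=2.982 < 5.673 ≤ a1+…+a3=7.558 → R3 fires; P=10 S=12 C=3 M=13
Draw 10: a1=1.836, a2=1.452, a3=4.160, a4=1.227, a5=2.080, a0=10.755; τ=−ln(0.2447)/10.755=0.131 → t=0.780 > T=0.67: stop.
At T=0.67: P=10 S=12 C=3 M=13; the largest is M.

Dominant species at T: M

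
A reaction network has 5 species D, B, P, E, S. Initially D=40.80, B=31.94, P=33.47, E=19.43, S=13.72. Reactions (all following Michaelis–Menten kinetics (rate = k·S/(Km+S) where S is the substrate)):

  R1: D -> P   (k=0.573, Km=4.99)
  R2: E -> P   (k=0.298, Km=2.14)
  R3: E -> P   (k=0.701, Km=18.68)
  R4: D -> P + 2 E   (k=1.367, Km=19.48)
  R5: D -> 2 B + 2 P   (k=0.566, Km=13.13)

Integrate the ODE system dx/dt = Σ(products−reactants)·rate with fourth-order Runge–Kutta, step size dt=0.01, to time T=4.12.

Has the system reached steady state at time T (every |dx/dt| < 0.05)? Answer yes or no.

RK4 with dt=0.01: 412 steps to T=4.12. Trajectory (selected grid times):
t=0.00: D=40.80 B=31.94 P=33.47 E=19.43 S=13.72
t=0.46: D=39.94 B=32.33 P=34.81 E=19.99 S=13.72
t=0.92: D=39.09 B=32.72 P=36.15 E=20.54 S=13.72
t=1.37: D=38.27 B=33.10 P=37.45 E=21.07 S=13.72
t=1.83: D=37.43 B=33.49 P=38.79 E=21.60 S=13.72
t=2.29: D=36.59 B=33.88 P=40.11 E=22.13 S=13.72
t=2.75: D=35.76 B=34.26 P=41.44 E=22.65 S=13.72
t=3.20: D=34.95 B=34.63 P=42.73 E=23.14 S=13.72
t=3.66: D=34.13 B=35.01 P=44.04 E=23.64 S=13.72
t=4.12: D=33.31 B=35.38 P=45.35 E=24.13 S=13.72
Rates at T: R1=0.4984, R2=0.2737, R3=0.3951, R4=0.8626, R5=0.4060
dx/dt at T (Σ net stoichiometry × rate): D=-1.7669, B=+0.8120, P=+2.8418, E=+1.0563, S=+0.0000
Largest |dx/dt| is |+2.8418| (P) ≥ 0.05 → not steady.

Steady state at T: no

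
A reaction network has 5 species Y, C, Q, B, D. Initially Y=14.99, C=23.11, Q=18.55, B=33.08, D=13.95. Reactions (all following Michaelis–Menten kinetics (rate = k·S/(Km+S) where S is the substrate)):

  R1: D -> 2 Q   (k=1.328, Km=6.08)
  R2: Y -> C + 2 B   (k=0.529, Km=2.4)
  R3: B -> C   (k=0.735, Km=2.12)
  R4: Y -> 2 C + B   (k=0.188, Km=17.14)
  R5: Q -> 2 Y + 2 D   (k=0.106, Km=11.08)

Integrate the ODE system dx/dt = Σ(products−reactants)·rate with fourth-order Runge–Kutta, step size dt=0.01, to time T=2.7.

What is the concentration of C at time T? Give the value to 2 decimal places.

C at T = 26.67

RK4 with dt=0.01: 270 steps to T=2.7. Trajectory (selected grid times):
t=0.00: Y=14.99 C=23.11 Q=18.55 B=33.08 D=13.95
t=0.30: Y=14.87 C=23.51 Q=19.08 B=33.17 D=13.71
t=0.60: Y=14.74 C=23.90 Q=19.61 B=33.26 D=13.48
t=0.90: Y=14.62 C=24.30 Q=20.14 B=33.36 D=13.25
t=1.20: Y=14.50 C=24.69 Q=20.67 B=33.45 D=13.01
t=1.50: Y=14.38 C=25.09 Q=21.19 B=33.54 D=12.79
t=1.80: Y=14.26 C=25.48 Q=21.70 B=33.63 D=12.56
t=2.10: Y=14.14 C=25.88 Q=22.22 B=33.72 D=12.33
t=2.40: Y=14.02 C=26.27 Q=22.73 B=33.81 D=12.11
t=2.70: Y=13.91 C=26.67 Q=23.24 B=33.90 D=11.89
Read off C at T=2.7: 26.67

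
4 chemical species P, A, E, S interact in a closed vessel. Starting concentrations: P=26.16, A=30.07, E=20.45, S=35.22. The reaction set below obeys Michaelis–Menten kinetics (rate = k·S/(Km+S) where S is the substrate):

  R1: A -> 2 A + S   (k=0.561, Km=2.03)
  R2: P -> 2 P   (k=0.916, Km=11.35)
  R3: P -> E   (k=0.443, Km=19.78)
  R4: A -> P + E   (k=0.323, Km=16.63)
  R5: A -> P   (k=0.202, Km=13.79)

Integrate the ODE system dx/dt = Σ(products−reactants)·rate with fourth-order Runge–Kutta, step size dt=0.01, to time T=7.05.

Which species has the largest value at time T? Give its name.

Dominant species at T: S

RK4 with dt=0.01: 705 steps to T=7.05. Trajectory (selected grid times):
t=0.00: P=26.16 A=30.07 E=20.45 S=35.22
t=0.78: P=26.73 A=30.21 E=20.81 S=35.63
t=1.57: P=27.31 A=30.35 E=21.18 S=36.05
t=2.35: P=27.89 A=30.49 E=21.54 S=36.46
t=3.13: P=28.47 A=30.63 E=21.91 S=36.87
t=3.92: P=29.06 A=30.77 E=22.28 S=37.28
t=4.70: P=29.64 A=30.91 E=22.65 S=37.69
t=5.48: P=30.22 A=31.04 E=23.02 S=38.10
t=6.27: P=30.81 A=31.18 E=23.40 S=38.52
t=7.05: P=31.40 A=31.32 E=23.78 S=38.93
At T=7.05: P=31.40 A=31.32 E=23.78 S=38.93; the largest is S.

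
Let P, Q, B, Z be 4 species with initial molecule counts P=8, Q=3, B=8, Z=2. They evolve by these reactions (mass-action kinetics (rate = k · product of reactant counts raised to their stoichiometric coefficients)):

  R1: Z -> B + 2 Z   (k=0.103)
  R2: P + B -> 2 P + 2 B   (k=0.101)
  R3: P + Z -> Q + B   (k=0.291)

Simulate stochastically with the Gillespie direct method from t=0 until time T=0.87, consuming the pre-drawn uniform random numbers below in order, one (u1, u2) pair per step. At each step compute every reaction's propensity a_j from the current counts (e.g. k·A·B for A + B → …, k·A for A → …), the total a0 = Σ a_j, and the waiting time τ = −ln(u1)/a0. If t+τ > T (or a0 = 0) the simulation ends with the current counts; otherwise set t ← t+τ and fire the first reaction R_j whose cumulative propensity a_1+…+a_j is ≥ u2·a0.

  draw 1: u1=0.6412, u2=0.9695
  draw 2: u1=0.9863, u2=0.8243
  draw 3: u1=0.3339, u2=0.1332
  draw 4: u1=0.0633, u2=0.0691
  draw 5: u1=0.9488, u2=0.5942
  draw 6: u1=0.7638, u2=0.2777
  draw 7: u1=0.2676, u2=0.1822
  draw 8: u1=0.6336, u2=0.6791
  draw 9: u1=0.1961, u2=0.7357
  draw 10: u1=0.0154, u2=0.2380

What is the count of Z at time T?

Z at T = 0

t=0.000: P=8 Q=3 B=8 Z=2
Draw 1: a1=0.206, a2=6.464, a3=4.656, a0=11.326; τ=−ln(0.6412)/11.326=0.039 → t=0.039; u2·a0=0.9695·11.326=10.981; a1+a2=6.670 < 10.981 ≤ a1+…+a3=11.326 → R3 fires; P=7 Q=4 B=9 Z=1
Draw 2: a1=0.103, a2=6.363, a3=2.037, a0=8.503; τ=−ln(0.9863)/8.503=0.002 → t=0.041; u2·a0=0.8243·8.503=7.009; a1+a2=6.466 < 7.009 ≤ a1+…+a3=8.503 → R3 fires; P=6 Q=5 B=10 Z=0
Draw 3: a1=0.000, a2=6.060, a3=0.000, a0=6.060; τ=−ln(0.3339)/6.060=0.181 → t=0.222; u2·a0=0.1332·6.060=0.807; a1=0.000 < 0.807 ≤ a1+a2=6.060 → R2 fires; P=7 Q=5 B=11 Z=0
Draw 4: a1=0.000, a2=7.777, a3=0.000, a0=7.777; τ=−ln(0.0633)/7.777=0.355 → t=0.577; u2·a0=0.0691·7.777=0.537; a1=0.000 < 0.537 ≤ a1+a2=7.777 → R2 fires; P=8 Q=5 B=12 Z=0
Draw 5: a1=0.000, a2=9.696, a3=0.000, a0=9.696; τ=−ln(0.9488)/9.696=0.005 → t=0.582; u2·a0=0.5942·9.696=5.761; a1=0.000 < 5.761 ≤ a1+a2=9.696 → R2 fires; P=9 Q=5 B=13 Z=0
Draw 6: a1=0.000, a2=11.817, a3=0.000, a0=11.817; τ=−ln(0.7638)/11.817=0.023 → t=0.605; u2·a0=0.2777·11.817=3.282; a1=0.000 < 3.282 ≤ a1+a2=11.817 → R2 fires; P=10 Q=5 B=14 Z=0
Draw 7: a1=0.000, a2=14.140, a3=0.000, a0=14.140; τ=−ln(0.2676)/14.140=0.093 → t=0.698; u2·a0=0.1822·14.140=2.576; a1=0.000 < 2.576 ≤ a1+a2=14.140 → R2 fires; P=11 Q=5 B=15 Z=0
Draw 8: a1=0.000, a2=16.665, a3=0.000, a0=16.665; τ=−ln(0.6336)/16.665=0.027 → t=0.726; u2·a0=0.6791·16.665=11.317; a1=0.000 < 11.317 ≤ a1+a2=16.665 → R2 fires; P=12 Q=5 B=16 Z=0
Draw 9: a1=0.000, a2=19.392, a3=0.000, a0=19.392; τ=−ln(0.1961)/19.392=0.084 → t=0.810; u2·a0=0.7357·19.392=14.267; a1=0.000 < 14.267 ≤ a1+a2=19.392 → R2 fires; P=13 Q=5 B=17 Z=0
Draw 10: a1=0.000, a2=22.321, a3=0.000, a0=22.321; τ=−ln(0.0154)/22.321=0.187 → t=0.997 > T=0.87: stop.
Read off Z at T=0.87: 0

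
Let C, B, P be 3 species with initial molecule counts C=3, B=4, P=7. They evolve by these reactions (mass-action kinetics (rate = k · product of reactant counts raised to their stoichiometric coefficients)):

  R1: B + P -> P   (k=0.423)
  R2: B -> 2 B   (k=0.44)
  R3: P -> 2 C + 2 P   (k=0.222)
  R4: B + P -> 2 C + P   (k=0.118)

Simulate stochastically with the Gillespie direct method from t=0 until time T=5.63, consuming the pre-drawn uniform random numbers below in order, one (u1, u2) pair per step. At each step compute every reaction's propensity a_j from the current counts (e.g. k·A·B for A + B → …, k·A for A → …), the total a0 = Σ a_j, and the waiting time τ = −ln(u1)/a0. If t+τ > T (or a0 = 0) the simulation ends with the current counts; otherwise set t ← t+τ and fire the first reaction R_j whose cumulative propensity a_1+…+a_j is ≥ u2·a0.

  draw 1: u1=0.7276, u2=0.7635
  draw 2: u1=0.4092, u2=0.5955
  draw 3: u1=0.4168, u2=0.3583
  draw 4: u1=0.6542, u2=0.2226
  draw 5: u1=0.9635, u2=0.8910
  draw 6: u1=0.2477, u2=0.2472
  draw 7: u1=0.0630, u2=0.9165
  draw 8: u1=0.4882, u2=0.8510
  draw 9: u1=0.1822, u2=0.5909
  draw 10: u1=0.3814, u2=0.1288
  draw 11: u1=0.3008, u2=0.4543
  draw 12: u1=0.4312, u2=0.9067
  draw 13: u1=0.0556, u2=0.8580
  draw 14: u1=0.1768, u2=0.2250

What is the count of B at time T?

t=0.000: C=3 B=4 P=7
Draw 1: a1=11.844, a2=1.760, a3=1.554, a4=3.304, a0=18.462; τ=−ln(0.7276)/18.462=0.017 → t=0.017; u2·a0=0.7635·18.462=14.096; a1+a2=13.604 < 14.096 ≤ a1+…+a3=15.158 → R3 fires; C=5 B=4 P=8
Draw 2: a1=13.536, a2=1.760, a3=1.776, a4=3.776, a0=20.848; τ=−ln(0.4092)/20.848=0.043 → t=0.060; u2·a0=0.5955·20.848=12.415 ≤ a1=13.536 → R1 fires; C=5 B=3 P=8
Draw 3: a1=10.152, a2=1.320, a3=1.776, a4=2.832, a0=16.080; τ=−ln(0.4168)/16.080=0.054 → t=0.115; u2·a0=0.3583·16.080=5.761 ≤ a1=10.152 → R1 fires; C=5 B=2 P=8
Draw 4: a1=6.768, a2=0.880, a3=1.776, a4=1.888, a0=11.312; τ=−ln(0.6542)/11.312=0.038 → t=0.152; u2·a0=0.2226·11.312=2.518 ≤ a1=6.768 → R1 fires; C=5 B=1 P=8
Draw 5: a1=3.384, a2=0.440, a3=1.776, a4=0.944, a0=6.544; τ=−ln(0.9635)/6.544=0.006 → t=0.158; u2·a0=0.8910·6.544=5.831; a1+…+a3=5.600 < 5.831 ≤ a1+…+a4=6.544 → R4 fires; C=7 B=0 P=8
Draw 6: a1=0.000, a2=0.000, a3=1.776, a4=0.000, a0=1.776; τ=−ln(0.2477)/1.776=0.786 → t=0.943; u2·a0=0.2472·1.776=0.439; a1+a2=0.000 < 0.439 ≤ a1+…+a3=1.776 → R3 fires; C=9 B=0 P=9
Draw 7: a1=0.000, a2=0.000, a3=1.998, a4=0.000, a0=1.998; τ=−ln(0.0630)/1.998=1.384 → t=2.327; u2·a0=0.9165·1.998=1.831; a1+a2=0.000 < 1.831 ≤ a1+…+a3=1.998 → R3 fires; C=11 B=0 P=10
Draw 8: a1=0.000, a2=0.000, a3=2.220, a4=0.000, a0=2.220; τ=−ln(0.4882)/2.220=0.323 → t=2.650; u2·a0=0.8510·2.220=1.889; a1+a2=0.000 < 1.889 ≤ a1+…+a3=2.220 → R3 fires; C=13 B=0 P=11
Draw 9: a1=0.000, a2=0.000, a3=2.442, a4=0.000, a0=2.442; τ=−ln(0.1822)/2.442=0.697 → t=3.347; u2·a0=0.5909·2.442=1.443; a1+a2=0.000 < 1.443 ≤ a1+…+a3=2.442 → R3 fires; C=15 B=0 P=12
Draw 10: a1=0.000, a2=0.000, a3=2.664, a4=0.000, a0=2.664; τ=−ln(0.3814)/2.664=0.362 → t=3.709; u2·a0=0.1288·2.664=0.343; a1+a2=0.000 < 0.343 ≤ a1+…+a3=2.664 → R3 fires; C=17 B=0 P=13
Draw 11: a1=0.000, a2=0.000, a3=2.886, a4=0.000, a0=2.886; τ=−ln(0.3008)/2.886=0.416 → t=4.125; u2·a0=0.4543·2.886=1.311; a1+a2=0.000 < 1.311 ≤ a1+…+a3=2.886 → R3 fires; C=19 B=0 P=14
Draw 12: a1=0.000, a2=0.000, a3=3.108, a4=0.000, a0=3.108; τ=−ln(0.4312)/3.108=0.271 → t=4.396; u2·a0=0.9067·3.108=2.818; a1+a2=0.000 < 2.818 ≤ a1+…+a3=3.108 → R3 fires; C=21 B=0 P=15
Draw 13: a1=0.000, a2=0.000, a3=3.330, a4=0.000, a0=3.330; τ=−ln(0.0556)/3.330=0.868 → t=5.264; u2·a0=0.8580·3.330=2.857; a1+a2=0.000 < 2.857 ≤ a1+…+a3=3.330 → R3 fires; C=23 B=0 P=16
Draw 14: a1=0.000, a2=0.000, a3=3.552, a4=0.000, a0=3.552; τ=−ln(0.1768)/3.552=0.488 → t=5.752 > T=5.63: stop.
Read off B at T=5.63: 0

B at T = 0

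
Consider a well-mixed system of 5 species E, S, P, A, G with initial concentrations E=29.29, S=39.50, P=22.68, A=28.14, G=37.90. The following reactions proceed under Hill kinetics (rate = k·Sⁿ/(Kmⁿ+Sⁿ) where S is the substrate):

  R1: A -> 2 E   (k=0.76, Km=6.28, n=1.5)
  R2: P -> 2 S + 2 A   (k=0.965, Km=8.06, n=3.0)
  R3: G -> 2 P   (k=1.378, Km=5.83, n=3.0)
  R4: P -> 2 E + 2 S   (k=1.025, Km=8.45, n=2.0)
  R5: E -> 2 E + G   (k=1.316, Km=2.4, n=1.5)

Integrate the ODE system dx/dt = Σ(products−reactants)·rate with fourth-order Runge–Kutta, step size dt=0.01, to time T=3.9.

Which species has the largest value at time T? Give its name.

RK4 with dt=0.01: 390 steps to T=3.9. Trajectory (selected grid times):
t=0.00: E=29.29 S=39.50 P=22.68 A=28.14 G=37.90
t=0.43: E=31.21 S=41.07 P=23.08 A=28.64 G=37.86
t=0.87: E=33.18 S=42.68 P=23.48 A=29.15 G=37.83
t=1.30: E=35.12 S=44.26 P=23.87 A=29.65 G=37.79
t=1.73: E=37.05 S=45.85 P=24.26 A=30.15 G=37.76
t=2.17: E=39.04 S=47.47 P=24.65 A=30.67 G=37.72
t=2.60: E=40.99 S=49.07 P=25.04 A=31.17 G=37.69
t=3.03: E=42.94 S=50.66 P=25.42 A=31.67 G=37.66
t=3.47: E=44.94 S=52.30 P=25.81 A=32.19 G=37.63
t=3.90: E=46.90 S=53.90 P=26.19 A=32.70 G=37.60
At T=3.9: E=46.90 S=53.90 P=26.19 A=32.70 G=37.60; the largest is S.

Dominant species at T: S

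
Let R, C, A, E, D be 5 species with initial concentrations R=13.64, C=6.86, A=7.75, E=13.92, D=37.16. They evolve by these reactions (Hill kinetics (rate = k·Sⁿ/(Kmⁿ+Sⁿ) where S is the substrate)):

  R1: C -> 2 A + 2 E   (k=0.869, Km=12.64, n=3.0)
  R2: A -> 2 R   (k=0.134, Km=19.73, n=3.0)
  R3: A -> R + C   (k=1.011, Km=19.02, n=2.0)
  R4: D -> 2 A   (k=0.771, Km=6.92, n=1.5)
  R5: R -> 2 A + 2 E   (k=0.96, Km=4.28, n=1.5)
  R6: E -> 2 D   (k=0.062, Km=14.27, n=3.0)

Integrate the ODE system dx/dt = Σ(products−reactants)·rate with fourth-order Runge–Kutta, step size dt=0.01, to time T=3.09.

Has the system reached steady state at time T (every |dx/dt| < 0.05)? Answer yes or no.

RK4 with dt=0.01: 309 steps to T=3.09. Trajectory (selected grid times):
t=0.00: R=13.64 C=6.86 A=7.75 E=13.92 D=37.16
t=0.34: R=13.42 C=6.87 A=8.81 E=14.55 D=36.94
t=0.69: R=13.22 C=6.90 A=9.89 E=15.19 D=36.71
t=1.03: R=13.03 C=6.94 A=10.92 E=15.81 D=36.49
t=1.37: R=12.87 C=6.99 A=11.94 E=16.43 D=36.28
t=1.72: R=12.71 C=7.05 A=12.98 E=17.07 D=36.05
t=2.06: R=12.57 C=7.12 A=13.97 E=17.69 D=35.84
t=2.40: R=12.45 C=7.20 A=14.95 E=18.31 D=35.63
t=2.75: R=12.34 C=7.29 A=15.94 E=18.95 D=35.41
t=3.09: R=12.25 C=7.39 A=16.90 E=19.57 D=35.20
Rates at T: R1=0.1448, R2=0.0517, R3=0.4461, R4=0.7092, R5=0.7957, R6=0.0447
dx/dt at T (Σ net stoichiometry × rate): R=-0.2462, C=+0.3013, A=+2.8016, E=+1.8364, D=-0.6198
Largest |dx/dt| is |+2.8016| (A) ≥ 0.05 → not steady.

Steady state at T: no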